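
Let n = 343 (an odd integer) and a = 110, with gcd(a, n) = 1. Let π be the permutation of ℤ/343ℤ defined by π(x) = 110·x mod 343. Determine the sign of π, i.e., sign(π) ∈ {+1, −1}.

Start at x=132: 132 → 114 → 192 → 197 → 61 → 193 → 307 → … (one orbit).
π_110 has 4 disjoint cycles with lengths [294, 42, 6, 1] on {0,…,342}.
n − c = 343 − 4 = 339; sign = (−1)^339 = -1.

-1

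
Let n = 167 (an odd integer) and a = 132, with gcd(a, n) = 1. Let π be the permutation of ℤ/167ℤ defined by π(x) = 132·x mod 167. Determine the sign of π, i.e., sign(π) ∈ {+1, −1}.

+1

Trace 84: π^k(84) = [84, 66, 28, 22, 65, 63, 133] for k=0..6.
π_132 has 3 disjoint cycles with lengths [83, 83, 1] on {0,…,166}.
167 − 3 = 164 transpositions; sign(π) = (−1)^164 = +1.
Via Zolotarev, sign(π_{132}) = (132|167) = +1.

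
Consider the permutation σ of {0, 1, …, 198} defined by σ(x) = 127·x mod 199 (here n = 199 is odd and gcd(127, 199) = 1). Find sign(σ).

-1

Orbit of 107 under x↦127x: [107, 57, 75, 172, 153, 128, 137]… (length divides ord_199(127)).
2 cycles of lengths [198, 1].
n − c = 199 − 2 = 197; sign = (−1)^197 = -1.
Via Zolotarev, sign(π_{127}) = (127|199) = -1.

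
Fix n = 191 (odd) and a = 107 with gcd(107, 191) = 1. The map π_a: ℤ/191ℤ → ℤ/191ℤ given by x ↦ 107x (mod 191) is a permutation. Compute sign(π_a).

Start at x=30: 30 → 154 → 52 → 25 → 1 → 107 → 180 → … (one orbit).
Cycle lengths of π_107 on ℤ/191ℤ: [19, 19, 19, 19, 19, 19, 19, 19, 19, 19, 1]; 11 cycles in total.
11 cycles on 191: each ℓ→(−1)^(ℓ−1), product (−1)^180 = +1.
Zolotarev: (107|191) = +1, matching the cycle-count sign.

+1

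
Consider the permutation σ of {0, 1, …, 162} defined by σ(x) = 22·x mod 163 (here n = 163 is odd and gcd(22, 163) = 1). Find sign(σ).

+1

Orbit of 158 under x↦22x: [158, 53, 25, 61, 38, 21, 136]… (length divides ord_163(22)).
Cycle lengths of π_22 on ℤ/163ℤ: [27, 27, 27, 27, 27, 27, 1]; 7 cycles in total.
With 7 cycles on 163 points, sign = (−1)^{163−7} = +1.
(22|163)_J = +1 (Zolotarev's lemma cross-check).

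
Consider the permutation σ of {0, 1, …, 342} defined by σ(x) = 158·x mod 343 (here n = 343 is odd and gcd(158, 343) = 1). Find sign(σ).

Trace 193: π^k(193) = [193, 310, 274, 74, 30, 281, 151] for k=0..6.
7 cycles of lengths [147, 147, 21, 21, 3, 3, 1].
n − c = 343 − 7 = 336; sign = (−1)^336 = +1.
(158|343)_J = +1 (Zolotarev's lemma cross-check).

+1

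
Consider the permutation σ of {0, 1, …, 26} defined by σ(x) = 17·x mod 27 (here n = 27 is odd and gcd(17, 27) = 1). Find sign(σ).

Trace 17: π^k(17) = [17, 19, 26, 10, 8, 1] for k=0..5.
Cycle type of π: 6×3 + 2×4 + 1; total 8 cycles.
Σ(ℓ_i−1) = 27−8 = 19; sign = (−1)^19 = -1.
Via Zolotarev, sign(π_{17}) = (17|27) = -1.

-1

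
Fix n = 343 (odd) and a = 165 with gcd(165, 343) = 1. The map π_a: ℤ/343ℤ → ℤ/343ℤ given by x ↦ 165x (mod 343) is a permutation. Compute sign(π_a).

Trace 324: π^k(324) = [324, 295, 312, 30, 148, 67, 79] for k=0..6.
Cycle lengths of π_165 on ℤ/343ℤ: [21, 21, 21, 21, 21, 21, 21, 21, 21, 21, 21, 21, 21, 21, 3, 3, 3, 3, 3, 3, 3, 3, 3, 3, 3, 3, 3, 3, 3, 3, 1]; 31 cycles in total.
n − c = 343 − 31 = 312; sign = (−1)^312 = +1.
(165|343)_J = +1 (Zolotarev's lemma cross-check).

+1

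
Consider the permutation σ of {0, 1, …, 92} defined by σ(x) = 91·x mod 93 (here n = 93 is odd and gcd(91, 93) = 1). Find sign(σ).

-1

Start at x=91: 91 → 4 → 85 → 16 → 61 → 64 → 58 → … (one orbit).
The orbit structure of x ↦ 91x mod 93: 12 orbits of sizes [10, 10, 10, 10, 10, 10, 10, 10, 10, 1, 1, 1].
93 − 12 = 81 transpositions; sign(π) = (−1)^81 = -1.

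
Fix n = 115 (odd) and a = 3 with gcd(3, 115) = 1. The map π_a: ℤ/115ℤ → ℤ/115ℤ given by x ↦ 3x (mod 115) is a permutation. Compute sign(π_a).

Trace 58: π^k(58) = [58, 59, 62, 71, 98, 64, 77] for k=0..6.
Cycle lengths of π_3 on ℤ/115ℤ: [44, 44, 11, 11, 4, 1]; 6 cycles in total.
Σ(ℓ_i−1) = 115−6 = 109; sign = (−1)^109 = -1.
Via Zolotarev, sign(π_{3}) = (3|115) = -1.

-1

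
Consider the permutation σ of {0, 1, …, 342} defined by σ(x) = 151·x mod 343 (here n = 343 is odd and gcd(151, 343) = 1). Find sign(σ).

+1

Orbit of 291 under x↦151x: [291, 37, 99, 200, 16, 15, 207]… (length divides ord_343(151)).
The orbit structure of x ↦ 151x mod 343: 7 orbits of sizes [147, 147, 21, 21, 3, 3, 1].
n − c = 343 − 7 = 336; sign = (−1)^336 = +1.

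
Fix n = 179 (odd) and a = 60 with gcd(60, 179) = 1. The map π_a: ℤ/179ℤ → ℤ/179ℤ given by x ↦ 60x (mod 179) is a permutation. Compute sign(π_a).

Orbit of 87 under x↦60x: [87, 29, 129, 43, 74, 144, 48]… (length divides ord_179(60)).
The orbit structure of x ↦ 60x mod 179: 3 orbits of sizes [89, 89, 1].
Σ(ℓ_i−1) = 179−3 = 176; sign = (−1)^176 = +1.
The Jacobi symbol (60|179) = +1 (Zolotarev) agrees.

+1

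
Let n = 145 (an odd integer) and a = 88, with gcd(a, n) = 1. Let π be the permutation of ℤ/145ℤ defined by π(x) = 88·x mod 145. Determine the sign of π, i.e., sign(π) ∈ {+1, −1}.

Trace 117: π^k(117) = [117, 1, 88, 59] for k=0..3.
π_88 has 58 disjoint cycles with lengths [4, 4, 4, 4, 4, 4, 4, 4, 4, 4, 4, 4, 4, 4, 4, 4, 4, 4, 4, 4, 4, 4, 4, 4, 4, 4, 4, 4, 4, 1, 1, 1, 1, 1, 1, 1, 1, 1, 1, 1, 1, 1, 1, 1, 1, 1, 1, 1, 1, 1, 1, 1, 1, 1, 1, 1, 1, 1] on {0,…,144}.
Σ(ℓ_i−1) = 145−58 = 87; sign = (−1)^87 = -1.

-1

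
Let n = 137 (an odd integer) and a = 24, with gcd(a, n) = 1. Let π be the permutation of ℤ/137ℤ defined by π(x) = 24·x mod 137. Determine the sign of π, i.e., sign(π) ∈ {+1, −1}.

-1

Trace 28: π^k(28) = [28, 124, 99, 47, 32, 83, 74] for k=0..6.
Decompose π into cycles: lengths [136, 1] (2 cycles, including the fixed point 0).
137 − 2 = 135 transpositions; sign(π) = (−1)^135 = -1.
Via Zolotarev, sign(π_{24}) = (24|137) = -1.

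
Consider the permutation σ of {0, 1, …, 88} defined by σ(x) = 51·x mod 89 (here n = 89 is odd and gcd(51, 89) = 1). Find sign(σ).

Start at x=71: 71 → 61 → 85 → 63 → 9 → 14 → 2 → … (one orbit).
Cycle type of π: 88 + 1; total 2 cycles.
sign(π) = (−1)^{n − #cycles} = (−1)^{89−2} = (−1)^87 = -1.
Via Zolotarev, sign(π_{51}) = (51|89) = -1.

-1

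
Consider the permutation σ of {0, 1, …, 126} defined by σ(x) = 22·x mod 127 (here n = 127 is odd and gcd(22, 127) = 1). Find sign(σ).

Orbit of 68 under x↦22x: [68, 99, 19, 37, 52, 1, 22]… (length divides ord_127(22)).
The orbit structure of x ↦ 22x mod 127: 15 orbits of sizes [9, 9, 9, 9, 9, 9, 9, 9, 9, 9, 9, 9, 9, 9, 1].
With 15 cycles on 127 points, sign = (−1)^{127−15} = +1.

+1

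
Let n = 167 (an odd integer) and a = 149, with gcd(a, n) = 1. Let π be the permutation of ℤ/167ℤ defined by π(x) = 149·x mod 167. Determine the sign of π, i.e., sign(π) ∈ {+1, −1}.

-1

Orbit of 88 under x↦149x: [88, 86, 122, 142, 116, 83, 9]… (length divides ord_167(149)).
Decompose π into cycles: lengths [166, 1] (2 cycles, including the fixed point 0).
With 2 cycles on 167 points, sign = (−1)^{167−2} = -1.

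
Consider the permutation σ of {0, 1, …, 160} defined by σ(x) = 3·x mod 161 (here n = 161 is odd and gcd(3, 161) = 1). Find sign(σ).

-1

Trace 127: π^k(127) = [127, 59, 16, 48, 144, 110, 8] for k=0..6.
Cycle lengths of π_3 on ℤ/161ℤ: [66, 66, 11, 11, 6, 1]; 6 cycles in total.
Σ(ℓ_i−1) = 161−6 = 155; sign = (−1)^155 = -1.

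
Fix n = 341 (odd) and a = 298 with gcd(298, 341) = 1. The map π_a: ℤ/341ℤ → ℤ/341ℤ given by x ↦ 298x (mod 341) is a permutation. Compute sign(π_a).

+1

Trace 45: π^k(45) = [45, 111, 1, 298, 144, 287, 276] for k=0..6.
Cycle type of π: 15×22 + 1×11; total 33 cycles.
With 33 cycles on 341 points, sign = (−1)^{341−33} = +1.
The Jacobi symbol (298|341) = +1 (Zolotarev) agrees.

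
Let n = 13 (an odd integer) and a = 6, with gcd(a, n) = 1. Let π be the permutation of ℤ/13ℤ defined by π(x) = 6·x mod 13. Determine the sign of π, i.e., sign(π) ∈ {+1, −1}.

-1

Start at x=10: 10 → 8 → 9 → 2 → 12 → 7 → 3 → … (one orbit).
Cycle type of π: 12 + 1; total 2 cycles.
13 − 2 = 11 transpositions; sign(π) = (−1)^11 = -1.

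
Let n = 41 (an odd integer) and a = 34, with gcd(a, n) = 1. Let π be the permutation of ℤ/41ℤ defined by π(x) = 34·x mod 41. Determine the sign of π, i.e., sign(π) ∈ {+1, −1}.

Trace 14: π^k(14) = [14, 25, 30, 36, 35, 1, 34] for k=0..6.
Decompose π into cycles: lengths [40, 1] (2 cycles, including the fixed point 0).
sign(π) = (−1)^{n − #cycles} = (−1)^{41−2} = (−1)^39 = -1.
Zolotarev: (34|41) = -1, matching the cycle-count sign.

-1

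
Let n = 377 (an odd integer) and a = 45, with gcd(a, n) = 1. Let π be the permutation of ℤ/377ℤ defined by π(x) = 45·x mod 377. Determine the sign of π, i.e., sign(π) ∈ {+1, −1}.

Start at x=107: 107 → 291 → 277 → 24 → 326 → 344 → 23 → … (one orbit).
10 cycles of lengths [84, 84, 84, 84, 12, 7, 7, 7, 7, 1].
With 10 cycles on 377 points, sign = (−1)^{377−10} = -1.
The Jacobi symbol (45|377) = -1 (Zolotarev) agrees.

-1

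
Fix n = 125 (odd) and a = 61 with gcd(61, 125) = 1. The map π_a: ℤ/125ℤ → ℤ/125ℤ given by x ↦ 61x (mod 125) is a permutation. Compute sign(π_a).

+1

Start at x=121: 121 → 6 → 116 → 76 → 11 → 46 → 56 → … (one orbit).
π_61 has 13 disjoint cycles with lengths [25, 25, 25, 25, 5, 5, 5, 5, 1, 1, 1, 1, 1] on {0,…,124}.
n − c = 125 − 13 = 112; sign = (−1)^112 = +1.
Via Zolotarev, sign(π_{61}) = (61|125) = +1.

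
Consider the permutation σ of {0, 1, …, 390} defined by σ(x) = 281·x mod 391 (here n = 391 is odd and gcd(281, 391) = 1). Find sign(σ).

Start at x=370: 370 → 355 → 50 → 365 → 123 → 155 → 154 → … (one orbit).
Cycle lengths of π_281 on ℤ/391ℤ: [88, 88, 88, 88, 22, 8, 8, 1]; 8 cycles in total.
n − c = 391 − 8 = 383; sign = (−1)^383 = -1.
The Jacobi symbol (281|391) = -1 (Zolotarev) agrees.

-1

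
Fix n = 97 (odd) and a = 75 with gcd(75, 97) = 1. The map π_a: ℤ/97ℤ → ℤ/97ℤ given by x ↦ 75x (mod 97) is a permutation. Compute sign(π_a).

+1

Orbit of 75 under x↦75x: [75, 96, 22, 1]… (length divides ord_97(75)).
Cycle type of π: 4×24 + 1; total 25 cycles.
Σ(ℓ_i−1) = 97−25 = 72; sign = (−1)^72 = +1.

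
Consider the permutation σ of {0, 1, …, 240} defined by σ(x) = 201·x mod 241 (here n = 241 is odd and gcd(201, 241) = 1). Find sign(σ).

Trace 216: π^k(216) = [216, 36, 6, 1, 201, 154, 106] for k=0..6.
Cycle type of π: 20×12 + 1; total 13 cycles.
sign(π) = (−1)^{n − #cycles} = (−1)^{241−13} = (−1)^228 = +1.

+1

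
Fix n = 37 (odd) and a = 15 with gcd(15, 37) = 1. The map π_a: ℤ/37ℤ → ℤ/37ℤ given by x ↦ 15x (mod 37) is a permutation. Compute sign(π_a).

Trace 32: π^k(32) = [32, 36, 22, 34, 29, 28, 13] for k=0..6.
Decompose π into cycles: lengths [36, 1] (2 cycles, including the fixed point 0).
n − c = 37 − 2 = 35; sign = (−1)^35 = -1.
(15|37)_J = -1 (Zolotarev's lemma cross-check).

-1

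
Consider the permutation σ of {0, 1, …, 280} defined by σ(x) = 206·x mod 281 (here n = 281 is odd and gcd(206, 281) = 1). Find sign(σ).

-1

Start at x=22: 22 → 36 → 110 → 180 → 269 → 57 → 221 → … (one orbit).
Cycle type of π: 280 + 1; total 2 cycles.
281 − 2 = 279 transpositions; sign(π) = (−1)^279 = -1.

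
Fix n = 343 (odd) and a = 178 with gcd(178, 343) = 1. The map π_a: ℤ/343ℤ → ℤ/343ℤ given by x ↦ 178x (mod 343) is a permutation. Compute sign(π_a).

-1

Trace 197: π^k(197) = [197, 80, 177, 293, 18, 117, 246] for k=0..6.
π_178 has 16 disjoint cycles with lengths [42, 42, 42, 42, 42, 42, 42, 6, 6, 6, 6, 6, 6, 6, 6, 1] on {0,…,342}.
343 − 16 = 327 transpositions; sign(π) = (−1)^327 = -1.
(178|343)_J = -1 (Zolotarev's lemma cross-check).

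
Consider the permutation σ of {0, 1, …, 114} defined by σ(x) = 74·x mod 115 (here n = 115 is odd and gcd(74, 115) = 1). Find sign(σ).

-1

Orbit of 16 under x↦74x: [16, 34, 101, 114, 41, 44, 36]… (length divides ord_115(74)).
π_74 has 8 disjoint cycles with lengths [22, 22, 22, 22, 22, 2, 2, 1] on {0,…,114}.
115 − 8 = 107 transpositions; sign(π) = (−1)^107 = -1.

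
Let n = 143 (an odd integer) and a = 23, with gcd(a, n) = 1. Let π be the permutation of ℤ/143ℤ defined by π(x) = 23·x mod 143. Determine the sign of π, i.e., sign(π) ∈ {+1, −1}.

Trace 23: π^k(23) = [23, 100, 12, 133, 56, 1] for k=0..5.
π_23 has 33 disjoint cycles with lengths [6, 6, 6, 6, 6, 6, 6, 6, 6, 6, 6, 6, 6, 6, 6, 6, 6, 6, 6, 6, 6, 6, 1, 1, 1, 1, 1, 1, 1, 1, 1, 1, 1] on {0,…,142}.
n − c = 143 − 33 = 110; sign = (−1)^110 = +1.

+1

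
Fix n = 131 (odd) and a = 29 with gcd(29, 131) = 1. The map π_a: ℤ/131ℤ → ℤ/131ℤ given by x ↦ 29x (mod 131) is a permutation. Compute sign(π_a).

Start at x=119: 119 → 45 → 126 → 117 → 118 → 16 → 71 → … (one orbit).
Decompose π into cycles: lengths [130, 1] (2 cycles, including the fixed point 0).
n − c = 131 − 2 = 129; sign = (−1)^129 = -1.
The Jacobi symbol (29|131) = -1 (Zolotarev) agrees.

-1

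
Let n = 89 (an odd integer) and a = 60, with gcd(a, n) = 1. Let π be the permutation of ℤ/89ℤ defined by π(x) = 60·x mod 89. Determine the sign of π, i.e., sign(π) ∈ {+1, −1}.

-1

Trace 57: π^k(57) = [57, 38, 55, 7, 64, 13, 68] for k=0..6.
Cycle lengths of π_60 on ℤ/89ℤ: [88, 1]; 2 cycles in total.
2 cycles on 89: each ℓ→(−1)^(ℓ−1), product (−1)^87 = -1.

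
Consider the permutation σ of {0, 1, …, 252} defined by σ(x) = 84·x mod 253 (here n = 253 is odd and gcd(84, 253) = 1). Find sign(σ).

+1

Start at x=81: 81 → 226 → 9 → 250 → 1 → 84 → 225 → … (one orbit).
The orbit structure of x ↦ 84x mod 253: 5 orbits of sizes [110, 110, 22, 10, 1].
n − c = 253 − 5 = 248; sign = (−1)^248 = +1.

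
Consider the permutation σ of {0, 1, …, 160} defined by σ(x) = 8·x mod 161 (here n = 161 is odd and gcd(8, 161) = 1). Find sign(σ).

Start at x=85: 85 → 36 → 127 → 50 → 78 → 141 → 1 → … (one orbit).
Decompose π into cycles: lengths [11, 11, 11, 11, 11, 11, 11, 11, 11, 11, 11, 11, 11, 11, 1, 1, 1, 1, 1, 1, 1] (21 cycles, including the fixed point 0).
161 − 21 = 140 transpositions; sign(π) = (−1)^140 = +1.
Via Zolotarev, sign(π_{8}) = (8|161) = +1.

+1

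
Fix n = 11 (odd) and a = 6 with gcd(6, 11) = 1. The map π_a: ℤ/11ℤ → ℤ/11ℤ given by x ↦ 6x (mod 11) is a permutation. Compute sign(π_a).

Trace 8: π^k(8) = [8, 4, 2, 1, 6, 3, 7] for k=0..6.
The orbit structure of x ↦ 6x mod 11: 2 orbits of sizes [10, 1].
2 cycles on 11: each ℓ→(−1)^(ℓ−1), product (−1)^9 = -1.
Zolotarev: (6|11) = -1, matching the cycle-count sign.

-1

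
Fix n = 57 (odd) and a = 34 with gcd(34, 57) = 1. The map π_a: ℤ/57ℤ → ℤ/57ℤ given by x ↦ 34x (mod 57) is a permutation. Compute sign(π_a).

Trace 22: π^k(22) = [22, 7, 10, 55, 46, 25, 52] for k=0..6.
Cycle type of π: 18×3 + 1×3; total 6 cycles.
6 cycles on 57: each ℓ→(−1)^(ℓ−1), product (−1)^51 = -1.

-1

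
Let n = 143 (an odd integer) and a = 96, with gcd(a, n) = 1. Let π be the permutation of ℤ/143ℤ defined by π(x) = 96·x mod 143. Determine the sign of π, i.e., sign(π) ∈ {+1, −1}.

+1

Trace 57: π^k(57) = [57, 38, 73, 1, 96, 64, 138] for k=0..6.
The orbit structure of x ↦ 96x mod 143: 11 orbits of sizes [20, 20, 20, 20, 20, 20, 10, 4, 4, 4, 1].
143 − 11 = 132 transpositions; sign(π) = (−1)^132 = +1.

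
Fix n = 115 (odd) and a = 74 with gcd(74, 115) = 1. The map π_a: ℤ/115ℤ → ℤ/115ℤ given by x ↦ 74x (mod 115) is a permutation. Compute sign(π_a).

-1

Trace 36: π^k(36) = [36, 19, 26, 84, 6, 99, 81] for k=0..6.
Decompose π into cycles: lengths [22, 22, 22, 22, 22, 2, 2, 1] (8 cycles, including the fixed point 0).
n − c = 115 − 8 = 107; sign = (−1)^107 = -1.
(74|115)_J = -1 (Zolotarev's lemma cross-check).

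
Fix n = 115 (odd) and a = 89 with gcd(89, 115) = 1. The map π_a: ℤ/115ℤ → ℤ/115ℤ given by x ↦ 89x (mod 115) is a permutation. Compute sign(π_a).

Orbit of 19 under x↦89x: [19, 81, 79, 16, 44, 6, 74]… (length divides ord_115(89)).
Decompose π into cycles: lengths [22, 22, 22, 22, 22, 2, 2, 1] (8 cycles, including the fixed point 0).
115 − 8 = 107 transpositions; sign(π) = (−1)^107 = -1.
Zolotarev: (89|115) = -1, matching the cycle-count sign.

-1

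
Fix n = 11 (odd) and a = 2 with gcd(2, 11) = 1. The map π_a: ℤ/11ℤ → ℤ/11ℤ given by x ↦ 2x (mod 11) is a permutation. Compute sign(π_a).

Start at x=2: 2 → 4 → 8 → 5 → 10 → 9 → 7 → … (one orbit).
Decompose π into cycles: lengths [10, 1] (2 cycles, including the fixed point 0).
2 cycles on 11: each ℓ→(−1)^(ℓ−1), product (−1)^9 = -1.
(2|11)_J = -1 (Zolotarev's lemma cross-check).

-1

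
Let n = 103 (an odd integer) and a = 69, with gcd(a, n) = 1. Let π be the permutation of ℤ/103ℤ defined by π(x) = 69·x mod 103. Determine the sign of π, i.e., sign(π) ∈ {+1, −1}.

-1

Orbit of 73 under x↦69x: [73, 93, 31, 79, 95, 66, 22]… (length divides ord_103(69)).
The orbit structure of x ↦ 69x mod 103: 4 orbits of sizes [34, 34, 34, 1].
4 cycles on 103: each ℓ→(−1)^(ℓ−1), product (−1)^99 = -1.
The Jacobi symbol (69|103) = -1 (Zolotarev) agrees.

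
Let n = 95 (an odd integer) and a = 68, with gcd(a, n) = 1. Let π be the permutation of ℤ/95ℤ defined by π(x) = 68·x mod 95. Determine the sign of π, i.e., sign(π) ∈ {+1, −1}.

Orbit of 68 under x↦68x: [68, 64, 77, 11, 83, 39, 87]… (length divides ord_95(68)).
The orbit structure of x ↦ 68x mod 95: 14 orbits of sizes [12, 12, 12, 12, 12, 12, 4, 3, 3, 3, 3, 3, 3, 1].
95 − 14 = 81 transpositions; sign(π) = (−1)^81 = -1.
Check: (68/95) = -1 by Zolotarev.

-1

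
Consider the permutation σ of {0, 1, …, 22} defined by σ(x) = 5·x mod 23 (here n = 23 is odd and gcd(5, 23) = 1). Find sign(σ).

Trace 17: π^k(17) = [17, 16, 11, 9, 22, 18, 21] for k=0..6.
2 cycles of lengths [22, 1].
With 2 cycles on 23 points, sign = (−1)^{23−2} = -1.
Via Zolotarev, sign(π_{5}) = (5|23) = -1.

-1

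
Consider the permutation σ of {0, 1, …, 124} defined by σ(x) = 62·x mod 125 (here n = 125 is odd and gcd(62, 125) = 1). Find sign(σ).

-1

Orbit of 68 under x↦62x: [68, 91, 17, 54, 98, 76, 87]… (length divides ord_125(62)).
Cycle lengths of π_62 on ℤ/125ℤ: [100, 20, 4, 1]; 4 cycles in total.
Σ(ℓ_i−1) = 125−4 = 121; sign = (−1)^121 = -1.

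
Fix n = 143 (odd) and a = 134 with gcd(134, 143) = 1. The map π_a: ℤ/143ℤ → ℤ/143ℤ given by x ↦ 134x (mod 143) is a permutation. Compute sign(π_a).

-1

Start at x=9: 9 → 62 → 14 → 17 → 133 → 90 → 48 → … (one orbit).
π_134 has 8 disjoint cycles with lengths [30, 30, 30, 30, 10, 6, 6, 1] on {0,…,142}.
With 8 cycles on 143 points, sign = (−1)^{143−8} = -1.
Zolotarev: (134|143) = -1, matching the cycle-count sign.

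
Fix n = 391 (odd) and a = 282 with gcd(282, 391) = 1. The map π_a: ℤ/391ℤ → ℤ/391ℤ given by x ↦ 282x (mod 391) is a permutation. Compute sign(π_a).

Orbit of 239 under x↦282x: [239, 146, 117, 150, 72, 363, 315]… (length divides ord_391(282)).
π_282 has 6 disjoint cycles with lengths [176, 176, 16, 11, 11, 1] on {0,…,390}.
With 6 cycles on 391 points, sign = (−1)^{391−6} = -1.

-1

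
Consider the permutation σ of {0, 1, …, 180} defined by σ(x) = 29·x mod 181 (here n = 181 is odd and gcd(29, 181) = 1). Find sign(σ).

Start at x=5: 5 → 145 → 42 → 132 → 27 → 59 → 82 → … (one orbit).
Decompose π into cycles: lengths [15, 15, 15, 15, 15, 15, 15, 15, 15, 15, 15, 15, 1] (13 cycles, including the fixed point 0).
13 cycles on 181: each ℓ→(−1)^(ℓ−1), product (−1)^168 = +1.

+1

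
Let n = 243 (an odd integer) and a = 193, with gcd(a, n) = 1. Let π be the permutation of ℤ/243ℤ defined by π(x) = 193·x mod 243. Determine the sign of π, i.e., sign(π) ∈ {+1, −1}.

+1

Orbit of 4 under x↦193x: [4, 43, 37, 94, 160, 19, 22]… (length divides ord_243(193)).
Decompose π into cycles: lengths [81, 81, 27, 27, 9, 9, 3, 3, 1, 1, 1] (11 cycles, including the fixed point 0).
11 cycles on 243: each ℓ→(−1)^(ℓ−1), product (−1)^232 = +1.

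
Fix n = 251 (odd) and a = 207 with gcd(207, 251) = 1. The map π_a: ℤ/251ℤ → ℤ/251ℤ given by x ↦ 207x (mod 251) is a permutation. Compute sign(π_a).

+1

Start at x=5: 5 → 31 → 142 → 27 → 67 → 64 → 196 → … (one orbit).
The orbit structure of x ↦ 207x mod 251: 3 orbits of sizes [125, 125, 1].
n − c = 251 − 3 = 248; sign = (−1)^248 = +1.
Zolotarev: (207|251) = +1, matching the cycle-count sign.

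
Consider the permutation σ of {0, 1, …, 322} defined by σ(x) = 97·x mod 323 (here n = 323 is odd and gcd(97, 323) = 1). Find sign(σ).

Orbit of 107 under x↦97x: [107, 43, 295, 191, 116, 270, 27]… (length divides ord_323(97)).
The orbit structure of x ↦ 97x mod 323: 5 orbits of sizes [144, 144, 18, 16, 1].
5 cycles on 323: each ℓ→(−1)^(ℓ−1), product (−1)^318 = +1.
Zolotarev: (97|323) = +1, matching the cycle-count sign.

+1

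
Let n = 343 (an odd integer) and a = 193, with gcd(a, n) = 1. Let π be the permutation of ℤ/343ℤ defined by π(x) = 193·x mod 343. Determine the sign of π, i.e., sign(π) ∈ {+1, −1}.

+1

Orbit of 310 under x↦193x: [310, 148, 95, 156, 267, 81, 198]… (length divides ord_343(193)).
Cycle lengths of π_193 on ℤ/343ℤ: [147, 147, 21, 21, 3, 3, 1]; 7 cycles in total.
343 − 7 = 336 transpositions; sign(π) = (−1)^336 = +1.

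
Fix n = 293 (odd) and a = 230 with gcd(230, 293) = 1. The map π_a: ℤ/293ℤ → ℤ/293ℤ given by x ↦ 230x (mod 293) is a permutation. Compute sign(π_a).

-1

Trace 104: π^k(104) = [104, 187, 232, 34, 202, 166, 90] for k=0..6.
The orbit structure of x ↦ 230x mod 293: 2 orbits of sizes [292, 1].
Σ(ℓ_i−1) = 293−2 = 291; sign = (−1)^291 = -1.
The Jacobi symbol (230|293) = -1 (Zolotarev) agrees.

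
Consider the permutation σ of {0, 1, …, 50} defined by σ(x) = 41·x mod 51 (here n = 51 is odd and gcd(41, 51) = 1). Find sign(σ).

Start at x=1: 1 → 41 → 49 → 20 → 4 → 11 → 43 → … (one orbit).
π_41 has 5 disjoint cycles with lengths [16, 16, 16, 2, 1] on {0,…,50}.
With 5 cycles on 51 points, sign = (−1)^{51−5} = +1.

+1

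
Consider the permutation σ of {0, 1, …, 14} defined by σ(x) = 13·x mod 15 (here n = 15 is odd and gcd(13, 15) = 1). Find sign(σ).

-1

Start at x=1: 1 → 13 → 4 → 7 → 1 (one orbit).
Decompose π into cycles: lengths [4, 4, 4, 1, 1, 1] (6 cycles, including the fixed point 0).
n − c = 15 − 6 = 9; sign = (−1)^9 = -1.
Zolotarev: (13|15) = -1, matching the cycle-count sign.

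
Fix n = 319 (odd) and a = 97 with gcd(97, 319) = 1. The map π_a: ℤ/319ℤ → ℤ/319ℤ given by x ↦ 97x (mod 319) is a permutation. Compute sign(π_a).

-1

Trace 225: π^k(225) = [225, 133, 141, 279, 267, 60, 78] for k=0..6.
The orbit structure of x ↦ 97x mod 319: 6 orbits of sizes [140, 140, 28, 5, 5, 1].
319 − 6 = 313 transpositions; sign(π) = (−1)^313 = -1.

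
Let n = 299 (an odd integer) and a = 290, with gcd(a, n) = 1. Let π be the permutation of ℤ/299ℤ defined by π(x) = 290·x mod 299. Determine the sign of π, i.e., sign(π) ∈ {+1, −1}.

-1

Orbit of 38 under x↦290x: [38, 256, 88, 105, 251, 133, 298]… (length divides ord_299(290)).
Cycle type of π: 66×4 + 22 + 6×2 + 1; total 8 cycles.
n − c = 299 − 8 = 291; sign = (−1)^291 = -1.
The Jacobi symbol (290|299) = -1 (Zolotarev) agrees.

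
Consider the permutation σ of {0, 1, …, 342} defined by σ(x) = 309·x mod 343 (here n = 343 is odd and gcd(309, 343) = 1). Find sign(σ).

Orbit of 29 under x↦309x: [29, 43, 253, 316, 232, 1, 309]… (length divides ord_343(309)).
Decompose π into cycles: lengths [49, 49, 49, 49, 49, 49, 7, 7, 7, 7, 7, 7, 1, 1, 1, 1, 1, 1, 1] (19 cycles, including the fixed point 0).
Σ(ℓ_i−1) = 343−19 = 324; sign = (−1)^324 = +1.
Check: (309/343) = +1 by Zolotarev.

+1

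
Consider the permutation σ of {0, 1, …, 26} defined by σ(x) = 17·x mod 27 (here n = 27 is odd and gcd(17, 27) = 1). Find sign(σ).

Trace 17: π^k(17) = [17, 19, 26, 10, 8, 1] for k=0..5.
Cycle type of π: 6×3 + 2×4 + 1; total 8 cycles.
27 − 8 = 19 transpositions; sign(π) = (−1)^19 = -1.

-1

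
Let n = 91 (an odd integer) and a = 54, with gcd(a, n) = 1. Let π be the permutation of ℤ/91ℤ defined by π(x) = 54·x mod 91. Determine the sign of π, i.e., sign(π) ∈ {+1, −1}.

Start at x=1: 1 → 54 → 4 → 34 → 16 → 45 → 64 → … (one orbit).
Cycle type of π: 12×7 + 6 + 1; total 9 cycles.
With 9 cycles on 91 points, sign = (−1)^{91−9} = +1.
Zolotarev: (54|91) = +1, matching the cycle-count sign.

+1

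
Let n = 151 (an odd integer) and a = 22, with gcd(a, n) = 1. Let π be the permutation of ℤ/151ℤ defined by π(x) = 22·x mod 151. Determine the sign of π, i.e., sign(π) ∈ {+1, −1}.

+1

Orbit of 121 under x↦22x: [121, 95, 127, 76, 11, 91, 39]… (length divides ord_151(22)).
Cycle lengths of π_22 on ℤ/151ℤ: [75, 75, 1]; 3 cycles in total.
sign(π) = (−1)^{n − #cycles} = (−1)^{151−3} = (−1)^148 = +1.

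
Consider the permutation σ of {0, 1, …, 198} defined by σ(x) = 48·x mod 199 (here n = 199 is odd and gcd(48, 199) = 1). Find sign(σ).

-1

Trace 25: π^k(25) = [25, 6, 89, 93, 86, 148, 139] for k=0..6.
Decompose π into cycles: lengths [198, 1] (2 cycles, including the fixed point 0).
2 cycles on 199: each ℓ→(−1)^(ℓ−1), product (−1)^197 = -1.
(48|199)_J = -1 (Zolotarev's lemma cross-check).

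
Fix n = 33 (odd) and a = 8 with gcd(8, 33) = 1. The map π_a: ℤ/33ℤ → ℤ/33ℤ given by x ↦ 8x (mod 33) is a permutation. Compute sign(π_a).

Trace 17: π^k(17) = [17, 4, 32, 25, 2, 16, 29] for k=0..6.
Decompose π into cycles: lengths [10, 10, 10, 2, 1] (5 cycles, including the fixed point 0).
sign(π) = (−1)^{n − #cycles} = (−1)^{33−5} = (−1)^28 = +1.

+1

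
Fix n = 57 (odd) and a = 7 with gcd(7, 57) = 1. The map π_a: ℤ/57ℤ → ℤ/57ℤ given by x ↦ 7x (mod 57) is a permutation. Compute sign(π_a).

Trace 7: π^k(7) = [7, 49, 1] for k=0..2.
21 cycles of lengths [3, 3, 3, 3, 3, 3, 3, 3, 3, 3, 3, 3, 3, 3, 3, 3, 3, 3, 1, 1, 1].
57 − 21 = 36 transpositions; sign(π) = (−1)^36 = +1.
Check: (7/57) = +1 by Zolotarev.

+1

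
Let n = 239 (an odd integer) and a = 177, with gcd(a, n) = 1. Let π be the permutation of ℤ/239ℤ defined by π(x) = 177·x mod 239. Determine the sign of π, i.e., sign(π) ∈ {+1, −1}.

-1

Start at x=129: 129 → 128 → 190 → 170 → 215 → 54 → 237 → … (one orbit).
Decompose π into cycles: lengths [238, 1] (2 cycles, including the fixed point 0).
239 − 2 = 237 transpositions; sign(π) = (−1)^237 = -1.
Via Zolotarev, sign(π_{177}) = (177|239) = -1.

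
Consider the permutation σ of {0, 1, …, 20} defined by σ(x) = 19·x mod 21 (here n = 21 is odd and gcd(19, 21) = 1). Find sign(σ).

-1

Orbit of 19 under x↦19x: [19, 4, 13, 16, 10, 1]… (length divides ord_21(19)).
Cycle lengths of π_19 on ℤ/21ℤ: [6, 6, 6, 1, 1, 1]; 6 cycles in total.
Σ(ℓ_i−1) = 21−6 = 15; sign = (−1)^15 = -1.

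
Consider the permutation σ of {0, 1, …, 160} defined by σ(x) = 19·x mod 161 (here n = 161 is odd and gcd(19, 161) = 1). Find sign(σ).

+1

Orbit of 19 under x↦19x: [19, 39, 97, 72, 80, 71, 61]… (length divides ord_161(19)).
5 cycles of lengths [66, 66, 22, 6, 1].
Σ(ℓ_i−1) = 161−5 = 156; sign = (−1)^156 = +1.
Via Zolotarev, sign(π_{19}) = (19|161) = +1.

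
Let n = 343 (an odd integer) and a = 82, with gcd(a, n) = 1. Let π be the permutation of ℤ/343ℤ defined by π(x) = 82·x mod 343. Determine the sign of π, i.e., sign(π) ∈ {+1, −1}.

-1

Trace 324: π^k(324) = [324, 157, 183, 257, 151, 34, 44] for k=0..6.
Cycle lengths of π_82 on ℤ/343ℤ: [294, 42, 6, 1]; 4 cycles in total.
n − c = 343 − 4 = 339; sign = (−1)^339 = -1.
Check: (82/343) = -1 by Zolotarev.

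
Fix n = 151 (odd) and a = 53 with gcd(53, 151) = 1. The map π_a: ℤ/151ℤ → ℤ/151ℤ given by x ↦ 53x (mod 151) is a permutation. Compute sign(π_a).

Trace 98: π^k(98) = [98, 60, 9, 24, 64, 70, 86] for k=0..6.
π_53 has 4 disjoint cycles with lengths [50, 50, 50, 1] on {0,…,150}.
151 − 4 = 147 transpositions; sign(π) = (−1)^147 = -1.
Zolotarev: (53|151) = -1, matching the cycle-count sign.

-1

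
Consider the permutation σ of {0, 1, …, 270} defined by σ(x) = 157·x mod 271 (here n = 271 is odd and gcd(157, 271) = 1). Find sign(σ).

-1

Orbit of 259 under x↦157x: [259, 13, 144, 115, 169, 246, 140]… (length divides ord_271(157)).
Cycle lengths of π_157 on ℤ/271ℤ: [54, 54, 54, 54, 54, 1]; 6 cycles in total.
271 − 6 = 265 transpositions; sign(π) = (−1)^265 = -1.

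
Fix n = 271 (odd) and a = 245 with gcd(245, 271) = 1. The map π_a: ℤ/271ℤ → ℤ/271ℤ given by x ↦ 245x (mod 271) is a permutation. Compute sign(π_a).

+1

Start at x=81: 81 → 62 → 14 → 178 → 250 → 4 → 167 → … (one orbit).
π_245 has 3 disjoint cycles with lengths [135, 135, 1] on {0,…,270}.
With 3 cycles on 271 points, sign = (−1)^{271−3} = +1.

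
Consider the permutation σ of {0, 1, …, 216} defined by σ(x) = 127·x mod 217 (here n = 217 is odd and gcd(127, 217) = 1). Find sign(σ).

-1

Start at x=113: 113 → 29 → 211 → 106 → 8 → 148 → 134 → … (one orbit).
π_127 has 14 disjoint cycles with lengths [30, 30, 30, 30, 30, 30, 30, 1, 1, 1, 1, 1, 1, 1] on {0,…,216}.
With 14 cycles on 217 points, sign = (−1)^{217−14} = -1.
(127|217)_J = -1 (Zolotarev's lemma cross-check).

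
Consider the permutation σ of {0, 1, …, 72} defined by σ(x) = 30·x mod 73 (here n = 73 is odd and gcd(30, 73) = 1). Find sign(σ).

Trace 3: π^k(3) = [3, 17, 72, 43, 49, 10, 8] for k=0..6.
Decompose π into cycles: lengths [24, 24, 24, 1] (4 cycles, including the fixed point 0).
With 4 cycles on 73 points, sign = (−1)^{73−4} = -1.
Via Zolotarev, sign(π_{30}) = (30|73) = -1.

-1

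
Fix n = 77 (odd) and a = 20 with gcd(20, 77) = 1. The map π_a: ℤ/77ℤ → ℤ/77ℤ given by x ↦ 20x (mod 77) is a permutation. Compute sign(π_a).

-1

Orbit of 1 under x↦20x: [1, 20, 15, 69, 71, 34, 64]… (length divides ord_77(20)).
Cycle lengths of π_20 on ℤ/77ℤ: [10, 10, 10, 10, 10, 10, 5, 5, 2, 2, 2, 1]; 12 cycles in total.
sign(π) = (−1)^{n − #cycles} = (−1)^{77−12} = (−1)^65 = -1.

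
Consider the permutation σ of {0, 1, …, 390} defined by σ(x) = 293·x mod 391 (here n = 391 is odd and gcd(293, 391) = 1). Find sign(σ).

Orbit of 256 under x↦293x: [256, 327, 16, 387, 1, 293, 220]… (length divides ord_391(293)).
14 cycles of lengths [44, 44, 44, 44, 44, 44, 44, 44, 22, 4, 4, 4, 4, 1].
With 14 cycles on 391 points, sign = (−1)^{391−14} = -1.
The Jacobi symbol (293|391) = -1 (Zolotarev) agrees.

-1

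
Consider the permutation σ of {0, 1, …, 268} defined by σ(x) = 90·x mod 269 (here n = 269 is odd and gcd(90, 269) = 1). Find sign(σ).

-1

Start at x=259: 259 → 176 → 238 → 169 → 146 → 228 → 76 → … (one orbit).
π_90 has 2 disjoint cycles with lengths [268, 1] on {0,…,268}.
2 cycles on 269: each ℓ→(−1)^(ℓ−1), product (−1)^267 = -1.
Zolotarev: (90|269) = -1, matching the cycle-count sign.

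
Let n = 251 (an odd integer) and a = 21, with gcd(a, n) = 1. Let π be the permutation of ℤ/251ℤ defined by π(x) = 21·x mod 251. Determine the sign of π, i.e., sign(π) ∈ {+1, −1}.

Start at x=117: 117 → 198 → 142 → 221 → 123 → 73 → 27 → … (one orbit).
π_21 has 3 disjoint cycles with lengths [125, 125, 1] on {0,…,250}.
With 3 cycles on 251 points, sign = (−1)^{251−3} = +1.
Zolotarev: (21|251) = +1, matching the cycle-count sign.

+1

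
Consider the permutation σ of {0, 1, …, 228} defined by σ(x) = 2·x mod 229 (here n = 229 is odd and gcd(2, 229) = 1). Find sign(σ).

-1

Trace 60: π^k(60) = [60, 120, 11, 22, 44, 88, 176] for k=0..6.
4 cycles of lengths [76, 76, 76, 1].
sign(π) = (−1)^{n − #cycles} = (−1)^{229−4} = (−1)^225 = -1.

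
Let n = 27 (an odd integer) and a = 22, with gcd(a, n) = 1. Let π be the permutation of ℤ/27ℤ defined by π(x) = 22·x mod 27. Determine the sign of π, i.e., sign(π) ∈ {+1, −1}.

Start at x=16: 16 → 1 → 22 → 25 → 10 → 4 → 7 → … (one orbit).
Cycle type of π: 9×2 + 3×2 + 1×3; total 7 cycles.
n − c = 27 − 7 = 20; sign = (−1)^20 = +1.
(22|27)_J = +1 (Zolotarev's lemma cross-check).

+1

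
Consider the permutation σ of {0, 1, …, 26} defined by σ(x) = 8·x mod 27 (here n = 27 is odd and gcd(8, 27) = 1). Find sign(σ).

-1

Start at x=8: 8 → 10 → 26 → 19 → 17 → 1 → 8 (one orbit).
8 cycles of lengths [6, 6, 6, 2, 2, 2, 2, 1].
n − c = 27 − 8 = 19; sign = (−1)^19 = -1.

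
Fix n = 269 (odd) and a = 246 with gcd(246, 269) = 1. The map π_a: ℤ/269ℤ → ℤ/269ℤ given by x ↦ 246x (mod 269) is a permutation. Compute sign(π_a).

+1

Trace 244: π^k(244) = [244, 37, 225, 205, 127, 38, 202] for k=0..6.
Cycle lengths of π_246 on ℤ/269ℤ: [134, 134, 1]; 3 cycles in total.
n − c = 269 − 3 = 266; sign = (−1)^266 = +1.
Check: (246/269) = +1 by Zolotarev.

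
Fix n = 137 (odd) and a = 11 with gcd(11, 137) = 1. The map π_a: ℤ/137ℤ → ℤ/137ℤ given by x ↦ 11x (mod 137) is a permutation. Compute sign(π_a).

Start at x=68: 68 → 63 → 8 → 88 → 9 → 99 → 130 → … (one orbit).
π_11 has 3 disjoint cycles with lengths [68, 68, 1] on {0,…,136}.
137 − 3 = 134 transpositions; sign(π) = (−1)^134 = +1.
Zolotarev: (11|137) = +1, matching the cycle-count sign.

+1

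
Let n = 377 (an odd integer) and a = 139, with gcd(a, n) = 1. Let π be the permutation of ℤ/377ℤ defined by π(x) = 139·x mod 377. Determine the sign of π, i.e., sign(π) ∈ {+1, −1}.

+1

Start at x=313: 313 → 152 → 16 → 339 → 373 → 198 → 1 → … (one orbit).
π_139 has 25 disjoint cycles with lengths [21, 21, 21, 21, 21, 21, 21, 21, 21, 21, 21, 21, 21, 21, 21, 21, 7, 7, 7, 7, 3, 3, 3, 3, 1] on {0,…,376}.
sign(π) = (−1)^{n − #cycles} = (−1)^{377−25} = (−1)^352 = +1.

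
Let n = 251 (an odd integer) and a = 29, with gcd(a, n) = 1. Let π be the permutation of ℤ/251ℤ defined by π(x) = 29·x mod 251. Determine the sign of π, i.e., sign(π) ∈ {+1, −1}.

-1

Orbit of 37 under x↦29x: [37, 69, 244, 48, 137, 208, 8]… (length divides ord_251(29)).
The orbit structure of x ↦ 29x mod 251: 2 orbits of sizes [250, 1].
251 − 2 = 249 transpositions; sign(π) = (−1)^249 = -1.
Via Zolotarev, sign(π_{29}) = (29|251) = -1.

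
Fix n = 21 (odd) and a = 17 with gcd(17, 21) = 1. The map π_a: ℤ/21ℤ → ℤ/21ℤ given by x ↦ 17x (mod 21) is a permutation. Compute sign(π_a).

Trace 1: π^k(1) = [1, 17, 16, 20, 4, 5] for k=0..5.
Cycle type of π: 6×3 + 2 + 1; total 5 cycles.
5 cycles on 21: each ℓ→(−1)^(ℓ−1), product (−1)^16 = +1.

+1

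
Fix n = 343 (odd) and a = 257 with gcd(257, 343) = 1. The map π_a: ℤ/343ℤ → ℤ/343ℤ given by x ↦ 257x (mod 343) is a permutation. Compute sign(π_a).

Trace 22: π^k(22) = [22, 166, 130, 139, 51, 73, 239] for k=0..6.
Decompose π into cycles: lengths [294, 42, 6, 1] (4 cycles, including the fixed point 0).
sign(π) = (−1)^{n − #cycles} = (−1)^{343−4} = (−1)^339 = -1.
(257|343)_J = -1 (Zolotarev's lemma cross-check).

-1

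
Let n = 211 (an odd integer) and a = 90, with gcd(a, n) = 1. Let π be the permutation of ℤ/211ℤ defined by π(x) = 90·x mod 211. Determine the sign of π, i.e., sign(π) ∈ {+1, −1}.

-1

Start at x=5: 5 → 28 → 199 → 186 → 71 → 60 → 125 → … (one orbit).
Decompose π into cycles: lengths [70, 70, 70, 1] (4 cycles, including the fixed point 0).
n − c = 211 − 4 = 207; sign = (−1)^207 = -1.
Zolotarev: (90|211) = -1, matching the cycle-count sign.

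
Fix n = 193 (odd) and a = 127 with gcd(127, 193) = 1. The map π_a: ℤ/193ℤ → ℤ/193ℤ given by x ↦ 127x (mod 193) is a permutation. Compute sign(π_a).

Orbit of 29 under x↦127x: [29, 16, 102, 23, 26, 21, 158]… (length divides ord_193(127)).
π_127 has 2 disjoint cycles with lengths [192, 1] on {0,…,192}.
Σ(ℓ_i−1) = 193−2 = 191; sign = (−1)^191 = -1.
Check: (127/193) = -1 by Zolotarev.

-1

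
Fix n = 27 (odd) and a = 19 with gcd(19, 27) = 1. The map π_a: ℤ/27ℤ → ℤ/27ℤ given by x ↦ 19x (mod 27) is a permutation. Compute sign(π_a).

+1

Orbit of 19 under x↦19x: [19, 10, 1]… (length divides ord_27(19)).
The orbit structure of x ↦ 19x mod 27: 15 orbits of sizes [3, 3, 3, 3, 3, 3, 1, 1, 1, 1, 1, 1, 1, 1, 1].
With 15 cycles on 27 points, sign = (−1)^{27−15} = +1.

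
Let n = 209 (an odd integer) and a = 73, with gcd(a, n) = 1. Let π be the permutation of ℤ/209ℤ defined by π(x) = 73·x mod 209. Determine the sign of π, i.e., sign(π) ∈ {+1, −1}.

-1

Start at x=17: 17 → 196 → 96 → 111 → 161 → 49 → 24 → … (one orbit).
π_73 has 6 disjoint cycles with lengths [90, 90, 10, 9, 9, 1] on {0,…,208}.
n − c = 209 − 6 = 203; sign = (−1)^203 = -1.
Zolotarev: (73|209) = -1, matching the cycle-count sign.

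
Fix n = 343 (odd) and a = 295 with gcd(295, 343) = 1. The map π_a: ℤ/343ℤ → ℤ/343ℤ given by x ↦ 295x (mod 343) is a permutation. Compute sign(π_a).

Orbit of 99 under x↦295x: [99, 50, 1, 295, 246, 197, 148]… (length divides ord_343(295)).
Cycle lengths of π_295 on ℤ/343ℤ: [7, 7, 7, 7, 7, 7, 7, 7, 7, 7, 7, 7, 7, 7, 7, 7, 7, 7, 7, 7, 7, 7, 7, 7, 7, 7, 7, 7, 7, 7, 7, 7, 7, 7, 7, 7, 7, 7, 7, 7, 7, 7, 1, 1, 1, 1, 1, 1, 1, 1, 1, 1, 1, 1, 1, 1, 1, 1, 1, 1, 1, 1, 1, 1, 1, 1, 1, 1, 1, 1, 1, 1, 1, 1, 1, 1, 1, 1, 1, 1, 1, 1, 1, 1, 1, 1, 1, 1, 1, 1, 1]; 91 cycles in total.
With 91 cycles on 343 points, sign = (−1)^{343−91} = +1.

+1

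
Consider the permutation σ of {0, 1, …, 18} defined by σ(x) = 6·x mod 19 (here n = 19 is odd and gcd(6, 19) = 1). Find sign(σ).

Trace 6: π^k(6) = [6, 17, 7, 4, 5, 11, 9] for k=0..6.
π_6 has 3 disjoint cycles with lengths [9, 9, 1] on {0,…,18}.
n − c = 19 − 3 = 16; sign = (−1)^16 = +1.
(6|19)_J = +1 (Zolotarev's lemma cross-check).

+1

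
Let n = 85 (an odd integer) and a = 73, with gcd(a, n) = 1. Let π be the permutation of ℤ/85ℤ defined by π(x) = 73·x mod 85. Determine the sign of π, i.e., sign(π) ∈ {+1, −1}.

+1

Trace 73: π^k(73) = [73, 59, 57, 81, 48, 19, 27] for k=0..6.
π_73 has 7 disjoint cycles with lengths [16, 16, 16, 16, 16, 4, 1] on {0,…,84}.
Σ(ℓ_i−1) = 85−7 = 78; sign = (−1)^78 = +1.
Check: (73/85) = +1 by Zolotarev.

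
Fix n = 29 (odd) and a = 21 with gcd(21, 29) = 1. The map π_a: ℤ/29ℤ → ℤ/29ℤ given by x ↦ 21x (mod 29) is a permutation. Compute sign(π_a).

-1

Start at x=28: 28 → 8 → 23 → 19 → 22 → 27 → 16 → … (one orbit).
Cycle type of π: 28 + 1; total 2 cycles.
n − c = 29 − 2 = 27; sign = (−1)^27 = -1.
Check: (21/29) = -1 by Zolotarev.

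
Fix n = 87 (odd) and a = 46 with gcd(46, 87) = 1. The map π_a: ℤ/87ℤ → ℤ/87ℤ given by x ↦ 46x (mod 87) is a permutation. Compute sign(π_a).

Start at x=46: 46 → 28 → 70 → 1 → 46 (one orbit).
Cycle type of π: 4×21 + 1×3; total 24 cycles.
sign(π) = (−1)^{n − #cycles} = (−1)^{87−24} = (−1)^63 = -1.

-1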